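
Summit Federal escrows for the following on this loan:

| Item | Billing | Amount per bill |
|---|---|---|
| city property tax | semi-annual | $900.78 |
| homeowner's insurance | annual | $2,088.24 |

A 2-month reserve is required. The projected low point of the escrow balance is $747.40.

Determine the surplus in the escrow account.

City property tax: $900.78 × 2 = $1,801.56 annually
Homeowner's insurance: $2,088.24 annually
Total annual escrow = $3,889.80
Per month = $3,889.80 ÷ 12 = $324.15
Cushion = 2 × $324.15 = $648.30
Excess over cushion: $747.40 − $648.30 = $99.10

$99.10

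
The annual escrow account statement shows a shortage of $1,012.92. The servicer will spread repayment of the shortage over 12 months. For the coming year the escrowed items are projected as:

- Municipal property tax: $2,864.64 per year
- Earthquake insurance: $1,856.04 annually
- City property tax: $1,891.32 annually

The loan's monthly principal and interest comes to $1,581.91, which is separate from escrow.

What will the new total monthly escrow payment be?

$635.41

Municipal property tax — $2,864.64 per year
Earthquake insurance — $1,856.04 per year
City property tax — $1,891.32 per year
Annual escrow total = $6,612.00
Base monthly escrow = $6,612.00 ÷ 12 = $551.00
Shortage per month = $1,012.92 ÷ 12 = $84.41
Adjusted monthly = $551.00 + $84.41 = $635.41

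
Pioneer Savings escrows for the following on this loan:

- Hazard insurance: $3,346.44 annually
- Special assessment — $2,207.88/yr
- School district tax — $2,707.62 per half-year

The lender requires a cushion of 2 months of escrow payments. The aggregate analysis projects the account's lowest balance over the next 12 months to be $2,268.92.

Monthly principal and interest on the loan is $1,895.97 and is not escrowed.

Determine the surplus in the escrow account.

$440.66

Hazard insurance — $3,346.44 per year
Special assessment — $2,207.88 per year
School district tax — $2,707.62 × 2 = $5,415.24 per year
Annual escrow total = $3,346.44 + $2,207.88 + $5,415.24 = $10,969.56
Monthly escrow = $10,969.56 / 12 = $914.13
Cushion = 2 × $914.13 = $1,828.26
Excess over cushion: $2,268.92 − $1,828.26 = $440.66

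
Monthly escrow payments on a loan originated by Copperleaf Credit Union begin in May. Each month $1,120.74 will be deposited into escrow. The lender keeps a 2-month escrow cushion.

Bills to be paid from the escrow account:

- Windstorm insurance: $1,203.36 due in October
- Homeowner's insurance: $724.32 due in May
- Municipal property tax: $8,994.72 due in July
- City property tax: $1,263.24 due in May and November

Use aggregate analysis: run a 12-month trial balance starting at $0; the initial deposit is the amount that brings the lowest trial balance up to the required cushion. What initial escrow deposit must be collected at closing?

$9,861.54

Cushion = 2 × $1,120.74 = $2,241.48
Trial balance (start $0, +$1,120.74 each month, − disbursements):
  May: +$1,120.74 − $1,987.56 → -$866.82
  Jun: +$1,120.74 → $253.92
  Jul: +$1,120.74 − $8,994.72 → -$7,620.06
  Aug: +$1,120.74 → -$6,499.32
  Sep: +$1,120.74 → -$5,378.58
  Oct: +$1,120.74 − $1,203.36 → -$5,461.20
  Nov: +$1,120.74 − $1,263.24 → -$5,603.70
  Dec: +$1,120.74 → -$4,482.96
  Jan: +$1,120.74 → -$3,362.22
  Feb: +$1,120.74 → -$2,241.48
  Mar: +$1,120.74 → -$1,120.74
  Apr: +$1,120.74 → $0.00
Lowest trial balance = -$7,620.06 (Jul)
Initial deposit = cushion − low point = $2,241.48 − (-$7,620.06) = $9,861.54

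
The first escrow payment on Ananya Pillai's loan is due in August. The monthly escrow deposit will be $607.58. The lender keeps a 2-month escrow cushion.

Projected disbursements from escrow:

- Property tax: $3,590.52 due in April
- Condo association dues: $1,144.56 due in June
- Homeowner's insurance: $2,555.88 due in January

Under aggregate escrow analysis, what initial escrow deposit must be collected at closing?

$1,893.34

Cushion = 2 × $607.58 = $1,215.16
Trial balance (start $0, +$607.58 each month, − disbursements):
  Aug: +$607.58 → $607.58
  Sep: +$607.58 → $1,215.16
  Oct: +$607.58 → $1,822.74
  Nov: +$607.58 → $2,430.32
  Dec: +$607.58 → $3,037.90
  Jan: +$607.58 − $2,555.88 → $1,089.60
  Feb: +$607.58 → $1,697.18
  Mar: +$607.58 → $2,304.76
  Apr: +$607.58 − $3,590.52 → -$678.18
  May: +$607.58 → -$70.60
  Jun: +$607.58 − $1,144.56 → -$607.58
  Jul: +$607.58 → $0.00
Lowest trial balance = -$678.18 (Apr)
Initial deposit = cushion − low point = $1,215.16 − (-$678.18) = $1,893.34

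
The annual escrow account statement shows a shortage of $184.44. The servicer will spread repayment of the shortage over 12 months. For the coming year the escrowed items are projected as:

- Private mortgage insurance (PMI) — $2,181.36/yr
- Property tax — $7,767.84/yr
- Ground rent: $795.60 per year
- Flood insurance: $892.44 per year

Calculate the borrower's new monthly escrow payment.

$985.14

Private mortgage insurance (PMI): $2,181.36 per year
Property tax: $7,767.84 per year
Ground rent: $795.60 per year
Flood insurance: $892.44 per year
Annual escrow total = $2,181.36 + $7,767.84 + $795.60 + $892.44 = $11,637.24
Monthly = $11,637.24 ÷ 12 = $969.77
Shortage per month = $184.44 ÷ 12 = $15.37
Adjusted monthly = $969.77 + $15.37 = $985.14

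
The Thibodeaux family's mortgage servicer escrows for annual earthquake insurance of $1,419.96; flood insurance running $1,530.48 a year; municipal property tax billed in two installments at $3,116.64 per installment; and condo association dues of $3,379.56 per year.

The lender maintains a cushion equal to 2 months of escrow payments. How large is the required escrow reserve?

$2,093.88

Earthquake insurance: $1,419.96 per year
Flood insurance: $1,530.48 per year
Municipal property tax: $3,116.64 × 2 = $6,233.28 per year
Condo association dues: $3,379.56 per year
Total annual escrow = $1,419.96 + $1,530.48 + $6,233.28 + $3,379.56 = $12,563.28
Per month = $12,563.28 / 12 = $1,046.94
Required cushion = 2 × $1,046.94 = $2,093.88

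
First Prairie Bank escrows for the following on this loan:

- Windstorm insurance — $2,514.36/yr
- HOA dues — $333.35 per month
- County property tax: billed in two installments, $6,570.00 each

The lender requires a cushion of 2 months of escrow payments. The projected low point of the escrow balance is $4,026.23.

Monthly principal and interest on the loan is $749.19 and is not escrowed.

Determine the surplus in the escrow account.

Windstorm insurance: $2,514.36
HOA dues: $333.35 × 12 = $4,000.20
County property tax: $6,570.00 × 2 = $13,140.00
Combined annual = $2,514.36 + $4,000.20 + $13,140.00 = $19,654.56
Monthly escrow = $19,654.56 ÷ 12 = $1,637.88
Required reserve = 2 × $1,637.88 = $3,275.76
Excess over cushion: $4,026.23 − $3,275.76 = $750.47

$750.47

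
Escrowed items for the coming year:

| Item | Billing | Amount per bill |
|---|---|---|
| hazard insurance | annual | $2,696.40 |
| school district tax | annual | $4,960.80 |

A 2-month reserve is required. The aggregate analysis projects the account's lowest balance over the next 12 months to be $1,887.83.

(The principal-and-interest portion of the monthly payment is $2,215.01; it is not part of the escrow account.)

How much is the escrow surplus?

Hazard insurance: $2,696.40 annually
School district tax: $4,960.80 annually
Total annual escrow = $7,657.20
Per month = $7,657.20 / 12 = $638.10
Cushion = 2 × $638.10 = $1,276.20
Surplus = $1,887.83 − $1,276.20 = $611.63

$611.63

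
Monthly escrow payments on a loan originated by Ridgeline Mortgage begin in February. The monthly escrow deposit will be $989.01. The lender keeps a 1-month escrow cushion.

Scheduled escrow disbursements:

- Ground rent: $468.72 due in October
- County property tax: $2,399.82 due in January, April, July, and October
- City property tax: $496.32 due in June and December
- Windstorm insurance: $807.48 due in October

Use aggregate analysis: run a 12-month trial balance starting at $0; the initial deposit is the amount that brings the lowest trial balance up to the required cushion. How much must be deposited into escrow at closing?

Cushion = 1 × $989.01 = $989.01
Trial balance (start $0, +$989.01 each month, − disbursements):
  Feb: +$989.01 → $989.01
  Mar: +$989.01 → $1,978.02
  Apr: +$989.01 − $2,399.82 → $567.21
  May: +$989.01 → $1,556.22
  Jun: +$989.01 − $496.32 → $2,048.91
  Jul: +$989.01 − $2,399.82 → $638.10
  Aug: +$989.01 → $1,627.11
  Sep: +$989.01 → $2,616.12
  Oct: +$989.01 − $3,676.02 → -$70.89
  Nov: +$989.01 → $918.12
  Dec: +$989.01 − $496.32 → $1,410.81
  Jan: +$989.01 − $2,399.82 → $0.00
Lowest trial balance = -$70.89 (Oct)
Initial deposit = cushion − low point = $989.01 − (-$70.89) = $1,059.90

$1,059.90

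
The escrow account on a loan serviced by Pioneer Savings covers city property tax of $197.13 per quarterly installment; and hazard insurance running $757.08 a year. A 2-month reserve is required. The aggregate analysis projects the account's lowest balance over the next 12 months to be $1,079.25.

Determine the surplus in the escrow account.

City property tax = $197.13 × 4 = $788.52
Hazard insurance = $757.08
Yearly total = $1,545.60
Monthly escrow = $1,545.60 / 12 = $128.80
Required reserve = 2 × $128.80 = $257.60
Surplus = $1,079.25 − $257.60 = $821.65

$821.65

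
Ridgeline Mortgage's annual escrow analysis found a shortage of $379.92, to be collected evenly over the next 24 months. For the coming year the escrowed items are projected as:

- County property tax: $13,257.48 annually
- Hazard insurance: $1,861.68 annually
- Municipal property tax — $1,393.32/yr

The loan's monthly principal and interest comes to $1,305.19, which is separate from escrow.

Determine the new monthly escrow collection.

$1,391.87

County property tax — $13,257.48 annually
Hazard insurance — $1,861.68 annually
Municipal property tax — $1,393.32 annually
Combined annual = $16,512.48
Monthly escrow = $16,512.48 / 12 = $1,376.04
Monthly shortage recovery: $379.92 / 24 = $15.83
New monthly escrow = $1,376.04 + $15.83 = $1,391.87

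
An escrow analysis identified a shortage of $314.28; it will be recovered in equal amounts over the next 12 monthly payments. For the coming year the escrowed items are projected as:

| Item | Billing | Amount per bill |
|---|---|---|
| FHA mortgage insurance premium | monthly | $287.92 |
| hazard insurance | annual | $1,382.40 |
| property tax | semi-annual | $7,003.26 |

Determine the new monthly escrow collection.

FHA mortgage insurance premium = $287.92 × 12 = $3,455.04/yr
Hazard insurance = $1,382.40/yr
Property tax = $7,003.26 × 2 = $14,006.52/yr
Annual escrow total = $3,455.04 + $1,382.40 + $14,006.52 = $18,843.96
Base monthly escrow = $18,843.96 / 12 = $1,570.33
Monthly shortage recovery: $314.28 ÷ 12 = $26.19
New monthly escrow = $1,570.33 + $26.19 = $1,596.52

$1,596.52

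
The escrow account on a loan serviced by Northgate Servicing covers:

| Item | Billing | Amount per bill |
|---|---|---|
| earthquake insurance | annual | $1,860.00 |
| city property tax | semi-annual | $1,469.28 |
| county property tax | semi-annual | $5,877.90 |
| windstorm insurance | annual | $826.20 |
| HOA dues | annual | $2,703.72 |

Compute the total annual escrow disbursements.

Earthquake insurance: $1,860.00
City property tax: $1,469.28 × 2 = $2,938.56
County property tax: $5,877.90 × 2 = $11,755.80
Windstorm insurance: $826.20
HOA dues: $2,703.72
Annual escrow total = $1,860.00 + $2,938.56 + $11,755.80 + $826.20 + $2,703.72 = $20,084.28

$20,084.28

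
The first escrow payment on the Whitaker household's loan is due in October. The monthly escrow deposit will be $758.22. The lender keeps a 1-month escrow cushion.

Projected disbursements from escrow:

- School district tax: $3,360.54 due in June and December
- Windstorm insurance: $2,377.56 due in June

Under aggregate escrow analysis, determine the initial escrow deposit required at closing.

Cushion = 1 × $758.22 = $758.22
Trial balance (start $0, +$758.22 each month, − disbursements):
  Oct: +$758.22 → $758.22
  Nov: +$758.22 → $1,516.44
  Dec: +$758.22 − $3,360.54 → -$1,085.88
  Jan: +$758.22 → -$327.66
  Feb: +$758.22 → $430.56
  Mar: +$758.22 → $1,188.78
  Apr: +$758.22 → $1,947.00
  May: +$758.22 → $2,705.22
  Jun: +$758.22 − $5,738.10 → -$2,274.66
  Jul: +$758.22 → -$1,516.44
  Aug: +$758.22 → -$758.22
  Sep: +$758.22 → $0.00
Lowest trial balance = -$2,274.66 (Jun)
Initial deposit = cushion − low point = $758.22 − (-$2,274.66) = $3,032.88

$3,032.88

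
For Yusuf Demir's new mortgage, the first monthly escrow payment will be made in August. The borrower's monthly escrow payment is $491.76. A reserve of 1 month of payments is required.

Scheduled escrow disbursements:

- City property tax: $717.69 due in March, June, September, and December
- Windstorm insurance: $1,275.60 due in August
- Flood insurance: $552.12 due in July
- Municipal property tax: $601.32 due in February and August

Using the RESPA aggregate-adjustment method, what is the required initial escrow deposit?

$2,102.85

Cushion = 1 × $491.76 = $491.76
Trial balance (start $0, +$491.76 each month, − disbursements):
  Aug: +$491.76 − $1,876.92 → -$1,385.16
  Sep: +$491.76 − $717.69 → -$1,611.09
  Oct: +$491.76 → -$1,119.33
  Nov: +$491.76 → -$627.57
  Dec: +$491.76 − $717.69 → -$853.50
  Jan: +$491.76 → -$361.74
  Feb: +$491.76 − $601.32 → -$471.30
  Mar: +$491.76 − $717.69 → -$697.23
  Apr: +$491.76 → -$205.47
  May: +$491.76 → $286.29
  Jun: +$491.76 − $717.69 → $60.36
  Jul: +$491.76 − $552.12 → $0.00
Lowest trial balance = -$1,611.09 (Sep)
Initial deposit = cushion − low point = $491.76 − (-$1,611.09) = $2,102.85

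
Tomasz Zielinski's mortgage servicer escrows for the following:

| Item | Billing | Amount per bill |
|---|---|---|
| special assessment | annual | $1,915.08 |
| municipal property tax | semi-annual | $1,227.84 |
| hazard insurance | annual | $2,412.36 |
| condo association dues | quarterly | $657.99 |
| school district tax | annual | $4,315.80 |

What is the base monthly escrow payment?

Special assessment = $1,915.08 per year
Municipal property tax = $1,227.84 × 2 = $2,455.68 per year
Hazard insurance = $2,412.36 per year
Condo association dues = $657.99 × 4 = $2,631.96 per year
School district tax = $4,315.80 per year
Yearly total = $13,730.88
Monthly = $13,730.88 ÷ 12 = $1,144.24

$1,144.24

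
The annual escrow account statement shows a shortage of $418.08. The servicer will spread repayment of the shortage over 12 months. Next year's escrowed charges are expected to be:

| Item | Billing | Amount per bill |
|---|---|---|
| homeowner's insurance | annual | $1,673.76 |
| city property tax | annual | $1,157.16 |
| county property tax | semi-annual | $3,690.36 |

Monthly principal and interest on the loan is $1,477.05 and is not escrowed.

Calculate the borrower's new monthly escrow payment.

Homeowner's insurance: $1,673.76 annually
City property tax: $1,157.16 annually
County property tax: $3,690.36 × 2 = $7,380.72 annually
Annual escrow total = $10,211.64
Monthly escrow = $10,211.64 ÷ 12 = $850.97
Shortage spread = $418.08 / 12 = $34.84/mo
New monthly escrow = $850.97 + $34.84 = $885.81

$885.81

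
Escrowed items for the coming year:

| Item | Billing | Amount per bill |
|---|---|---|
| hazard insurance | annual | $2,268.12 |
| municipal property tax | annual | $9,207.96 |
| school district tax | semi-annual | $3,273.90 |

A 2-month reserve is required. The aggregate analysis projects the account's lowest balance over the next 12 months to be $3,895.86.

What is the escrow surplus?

$891.88

Hazard insurance: $2,268.12/yr
Municipal property tax: $9,207.96/yr
School district tax: $3,273.90 × 2 = $6,547.80/yr
Combined annual = $18,023.88
Base monthly escrow = $18,023.88 ÷ 12 = $1,501.99
Cushion = 2 × $1,501.99 = $3,003.98
Excess over cushion: $3,895.86 − $3,003.98 = $891.88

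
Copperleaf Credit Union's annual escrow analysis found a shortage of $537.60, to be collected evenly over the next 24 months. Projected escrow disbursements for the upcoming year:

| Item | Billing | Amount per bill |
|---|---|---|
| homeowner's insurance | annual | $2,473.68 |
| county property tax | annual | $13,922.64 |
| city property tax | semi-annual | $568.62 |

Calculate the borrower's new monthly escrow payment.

Homeowner's insurance: $2,473.68
County property tax: $13,922.64
City property tax: $568.62 × 2 = $1,137.24
Annual escrow total = $17,533.56
Monthly escrow = $17,533.56 ÷ 12 = $1,461.13
Shortage per month = $537.60 / 24 = $22.40
New monthly escrow = $1,461.13 + $22.40 = $1,483.53

$1,483.53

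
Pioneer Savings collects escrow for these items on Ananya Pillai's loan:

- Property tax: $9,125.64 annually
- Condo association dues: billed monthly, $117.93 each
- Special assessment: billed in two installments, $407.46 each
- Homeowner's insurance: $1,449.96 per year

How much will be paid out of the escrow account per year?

Property tax — $9,125.64 per year
Condo association dues — $117.93 × 12 = $1,415.16 per year
Special assessment — $407.46 × 2 = $814.92 per year
Homeowner's insurance — $1,449.96 per year
Yearly total = $9,125.64 + $1,415.16 + $814.92 + $1,449.96 = $12,805.68

$12,805.68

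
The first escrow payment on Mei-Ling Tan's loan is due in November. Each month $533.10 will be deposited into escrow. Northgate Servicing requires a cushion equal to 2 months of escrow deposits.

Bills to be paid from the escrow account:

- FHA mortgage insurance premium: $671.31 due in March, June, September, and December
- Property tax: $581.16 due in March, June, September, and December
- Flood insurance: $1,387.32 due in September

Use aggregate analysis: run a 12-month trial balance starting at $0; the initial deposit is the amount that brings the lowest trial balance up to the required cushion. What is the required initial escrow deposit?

Cushion = 2 × $533.10 = $1,066.20
Trial balance (start $0, +$533.10 each month, − disbursements):
  Nov: +$533.10 → $533.10
  Dec: +$533.10 − $1,252.47 → -$186.27
  Jan: +$533.10 → $346.83
  Feb: +$533.10 → $879.93
  Mar: +$533.10 − $1,252.47 → $160.56
  Apr: +$533.10 → $693.66
  May: +$533.10 → $1,226.76
  Jun: +$533.10 − $1,252.47 → $507.39
  Jul: +$533.10 → $1,040.49
  Aug: +$533.10 → $1,573.59
  Sep: +$533.10 − $2,639.79 → -$533.10
  Oct: +$533.10 → $0.00
Lowest trial balance = -$533.10 (Sep)
Initial deposit = cushion − low point = $1,066.20 − (-$533.10) = $1,599.30

$1,599.30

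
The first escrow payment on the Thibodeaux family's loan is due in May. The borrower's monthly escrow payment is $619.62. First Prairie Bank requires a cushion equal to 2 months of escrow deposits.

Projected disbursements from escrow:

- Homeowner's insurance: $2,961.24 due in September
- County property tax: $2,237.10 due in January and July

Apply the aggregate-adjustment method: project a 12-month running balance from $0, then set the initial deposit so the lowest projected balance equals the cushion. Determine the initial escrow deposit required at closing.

$3,339.48

Cushion = 2 × $619.62 = $1,239.24
Trial balance (start $0, +$619.62 each month, − disbursements):
  May: +$619.62 → $619.62
  Jun: +$619.62 → $1,239.24
  Jul: +$619.62 − $2,237.10 → -$378.24
  Aug: +$619.62 → $241.38
  Sep: +$619.62 − $2,961.24 → -$2,100.24
  Oct: +$619.62 → -$1,480.62
  Nov: +$619.62 → -$861.00
  Dec: +$619.62 → -$241.38
  Jan: +$619.62 − $2,237.10 → -$1,858.86
  Feb: +$619.62 → -$1,239.24
  Mar: +$619.62 → -$619.62
  Apr: +$619.62 → $0.00
Lowest trial balance = -$2,100.24 (Sep)
Initial deposit = cushion − low point = $1,239.24 − (-$2,100.24) = $3,339.48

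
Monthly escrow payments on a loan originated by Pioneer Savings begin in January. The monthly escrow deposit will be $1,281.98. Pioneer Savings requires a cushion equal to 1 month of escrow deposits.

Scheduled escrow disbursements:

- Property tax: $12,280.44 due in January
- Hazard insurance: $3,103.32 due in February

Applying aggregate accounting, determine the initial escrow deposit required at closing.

$14,101.78

Cushion = 1 × $1,281.98 = $1,281.98
Trial balance (start $0, +$1,281.98 each month, − disbursements):
  Jan: +$1,281.98 − $12,280.44 → -$10,998.46
  Feb: +$1,281.98 − $3,103.32 → -$12,819.80
  Mar: +$1,281.98 → -$11,537.82
  Apr: +$1,281.98 → -$10,255.84
  May: +$1,281.98 → -$8,973.86
  Jun: +$1,281.98 → -$7,691.88
  Jul: +$1,281.98 → -$6,409.90
  Aug: +$1,281.98 → -$5,127.92
  Sep: +$1,281.98 → -$3,845.94
  Oct: +$1,281.98 → -$2,563.96
  Nov: +$1,281.98 → -$1,281.98
  Dec: +$1,281.98 → $0.00
Lowest trial balance = -$12,819.80 (Feb)
Initial deposit = cushion − low point = $1,281.98 − (-$12,819.80) = $14,101.78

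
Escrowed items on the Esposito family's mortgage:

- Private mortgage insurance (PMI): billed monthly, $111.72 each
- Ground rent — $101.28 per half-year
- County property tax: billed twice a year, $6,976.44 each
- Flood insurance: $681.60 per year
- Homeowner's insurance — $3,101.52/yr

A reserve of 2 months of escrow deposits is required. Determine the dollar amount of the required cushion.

Private mortgage insurance (PMI) — $111.72 × 12 = $1,340.64 per year
Ground rent — $101.28 × 2 = $202.56 per year
County property tax — $6,976.44 × 2 = $13,952.88 per year
Flood insurance — $681.60 per year
Homeowner's insurance — $3,101.52 per year
Annual escrow total = $1,340.64 + $202.56 + $13,952.88 + $681.60 + $3,101.52 = $19,279.20
Monthly escrow = $19,279.20 ÷ 12 = $1,606.60
Reserve = 2 × $1,606.60 = $3,213.20

$3,213.20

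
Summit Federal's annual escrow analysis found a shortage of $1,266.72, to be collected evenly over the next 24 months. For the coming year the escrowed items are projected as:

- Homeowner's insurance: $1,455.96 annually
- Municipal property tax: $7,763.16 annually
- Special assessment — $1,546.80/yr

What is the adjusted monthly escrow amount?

$949.94

Homeowner's insurance: $1,455.96 annually
Municipal property tax: $7,763.16 annually
Special assessment: $1,546.80 annually
Total annual escrow = $1,455.96 + $7,763.16 + $1,546.80 = $10,765.92
Monthly = $10,765.92 ÷ 12 = $897.16
Shortage per month = $1,266.72 / 24 = $52.78
New monthly escrow = $897.16 + $52.78 = $949.94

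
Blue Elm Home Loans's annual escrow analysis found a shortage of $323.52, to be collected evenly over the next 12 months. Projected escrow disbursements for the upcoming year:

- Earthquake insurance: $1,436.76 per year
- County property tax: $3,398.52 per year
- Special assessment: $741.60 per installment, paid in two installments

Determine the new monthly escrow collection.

Earthquake insurance = $1,436.76/yr
County property tax = $3,398.52/yr
Special assessment = $741.60 × 2 = $1,483.20/yr
Total annual escrow = $1,436.76 + $3,398.52 + $1,483.20 = $6,318.48
Base monthly escrow = $6,318.48 ÷ 12 = $526.54
Shortage spread = $323.52 / 12 = $26.96/mo
New monthly escrow = $526.54 + $26.96 = $553.50

$553.50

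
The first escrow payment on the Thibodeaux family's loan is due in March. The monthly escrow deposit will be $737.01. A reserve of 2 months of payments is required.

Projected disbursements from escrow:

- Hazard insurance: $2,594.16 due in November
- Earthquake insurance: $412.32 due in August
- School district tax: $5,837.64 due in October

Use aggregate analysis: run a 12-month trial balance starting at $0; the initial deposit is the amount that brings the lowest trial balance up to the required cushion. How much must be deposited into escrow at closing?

Cushion = 2 × $737.01 = $1,474.02
Trial balance (start $0, +$737.01 each month, − disbursements):
  Mar: +$737.01 → $737.01
  Apr: +$737.01 → $1,474.02
  May: +$737.01 → $2,211.03
  Jun: +$737.01 → $2,948.04
  Jul: +$737.01 → $3,685.05
  Aug: +$737.01 − $412.32 → $4,009.74
  Sep: +$737.01 → $4,746.75
  Oct: +$737.01 − $5,837.64 → -$353.88
  Nov: +$737.01 − $2,594.16 → -$2,211.03
  Dec: +$737.01 → -$1,474.02
  Jan: +$737.01 → -$737.01
  Feb: +$737.01 → $0.00
Lowest trial balance = -$2,211.03 (Nov)
Initial deposit = cushion − low point = $1,474.02 − (-$2,211.03) = $3,685.05

$3,685.05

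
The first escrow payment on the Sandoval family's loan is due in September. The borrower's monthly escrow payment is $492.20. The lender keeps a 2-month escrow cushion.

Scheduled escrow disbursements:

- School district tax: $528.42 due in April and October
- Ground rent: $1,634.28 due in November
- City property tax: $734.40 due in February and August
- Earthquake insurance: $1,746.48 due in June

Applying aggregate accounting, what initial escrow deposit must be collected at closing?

Cushion = 2 × $492.20 = $984.40
Trial balance (start $0, +$492.20 each month, − disbursements):
  Sep: +$492.20 → $492.20
  Oct: +$492.20 − $528.42 → $455.98
  Nov: +$492.20 − $1,634.28 → -$686.10
  Dec: +$492.20 → -$193.90
  Jan: +$492.20 → $298.30
  Feb: +$492.20 − $734.40 → $56.10
  Mar: +$492.20 → $548.30
  Apr: +$492.20 − $528.42 → $512.08
  May: +$492.20 → $1,004.28
  Jun: +$492.20 − $1,746.48 → -$250.00
  Jul: +$492.20 → $242.20
  Aug: +$492.20 − $734.40 → $0.00
Lowest trial balance = -$686.10 (Nov)
Initial deposit = cushion − low point = $984.40 − (-$686.10) = $1,670.50

$1,670.50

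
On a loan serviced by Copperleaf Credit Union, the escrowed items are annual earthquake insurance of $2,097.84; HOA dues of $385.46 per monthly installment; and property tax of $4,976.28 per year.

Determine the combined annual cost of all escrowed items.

$11,699.64

Earthquake insurance = $2,097.84/yr
HOA dues = $385.46 × 12 = $4,625.52/yr
Property tax = $4,976.28/yr
Total annual escrow = $2,097.84 + $4,625.52 + $4,976.28 = $11,699.64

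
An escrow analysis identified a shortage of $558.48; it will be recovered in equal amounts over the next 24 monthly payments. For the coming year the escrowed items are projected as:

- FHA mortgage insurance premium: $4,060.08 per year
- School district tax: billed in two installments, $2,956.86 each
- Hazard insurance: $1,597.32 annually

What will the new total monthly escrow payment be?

$987.53

FHA mortgage insurance premium — $4,060.08 annually
School district tax — $2,956.86 × 2 = $5,913.72 annually
Hazard insurance — $1,597.32 annually
Annual escrow total = $4,060.08 + $5,913.72 + $1,597.32 = $11,571.12
Monthly escrow = $11,571.12 ÷ 12 = $964.26
Shortage per month = $558.48 ÷ 24 = $23.27
New monthly escrow = $964.26 + $23.27 = $987.53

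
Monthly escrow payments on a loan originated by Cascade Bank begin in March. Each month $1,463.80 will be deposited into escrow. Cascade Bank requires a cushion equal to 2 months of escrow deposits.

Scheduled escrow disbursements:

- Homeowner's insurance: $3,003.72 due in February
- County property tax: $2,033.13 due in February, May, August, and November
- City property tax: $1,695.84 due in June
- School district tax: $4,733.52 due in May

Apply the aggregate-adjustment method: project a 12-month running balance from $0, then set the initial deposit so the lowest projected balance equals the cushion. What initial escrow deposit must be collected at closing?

$5,534.89

Cushion = 2 × $1,463.80 = $2,927.60
Trial balance (start $0, +$1,463.80 each month, − disbursements):
  Mar: +$1,463.80 → $1,463.80
  Apr: +$1,463.80 → $2,927.60
  May: +$1,463.80 − $6,766.65 → -$2,375.25
  Jun: +$1,463.80 − $1,695.84 → -$2,607.29
  Jul: +$1,463.80 → -$1,143.49
  Aug: +$1,463.80 − $2,033.13 → -$1,712.82
  Sep: +$1,463.80 → -$249.02
  Oct: +$1,463.80 → $1,214.78
  Nov: +$1,463.80 − $2,033.13 → $645.45
  Dec: +$1,463.80 → $2,109.25
  Jan: +$1,463.80 → $3,573.05
  Feb: +$1,463.80 − $5,036.85 → $0.00
Lowest trial balance = -$2,607.29 (Jun)
Initial deposit = cushion − low point = $2,927.60 − (-$2,607.29) = $5,534.89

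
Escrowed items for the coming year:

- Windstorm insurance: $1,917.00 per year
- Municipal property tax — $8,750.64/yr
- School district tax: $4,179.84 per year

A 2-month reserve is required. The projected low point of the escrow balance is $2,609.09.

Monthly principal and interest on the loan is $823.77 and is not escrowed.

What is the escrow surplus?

$134.51

Windstorm insurance = $1,917.00 annually
Municipal property tax = $8,750.64 annually
School district tax = $4,179.84 annually
Total per year = $14,847.48
Base monthly escrow = $14,847.48 / 12 = $1,237.29
Required cushion = 2 × $1,237.29 = $2,474.58
Excess over cushion: $2,609.09 − $2,474.58 = $134.51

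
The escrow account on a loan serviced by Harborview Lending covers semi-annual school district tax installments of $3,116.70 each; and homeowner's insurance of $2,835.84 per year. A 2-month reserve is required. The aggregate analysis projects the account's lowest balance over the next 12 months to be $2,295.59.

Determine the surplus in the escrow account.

$784.05

School district tax: $3,116.70 × 2 = $6,233.40/yr
Homeowner's insurance: $2,835.84/yr
Total per year = $9,069.24
Per month = $9,069.24 / 12 = $755.77
Required reserve = 2 × $755.77 = $1,511.54
Surplus = $2,295.59 − $1,511.54 = $784.05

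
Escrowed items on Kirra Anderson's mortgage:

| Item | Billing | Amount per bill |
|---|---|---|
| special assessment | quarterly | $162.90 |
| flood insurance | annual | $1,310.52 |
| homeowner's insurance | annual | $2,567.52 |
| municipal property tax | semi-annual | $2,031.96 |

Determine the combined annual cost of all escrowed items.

Special assessment — $162.90 × 4 = $651.60 per year
Flood insurance — $1,310.52 per year
Homeowner's insurance — $2,567.52 per year
Municipal property tax — $2,031.96 × 2 = $4,063.92 per year
Combined annual = $651.60 + $1,310.52 + $2,567.52 + $4,063.92 = $8,593.56

$8,593.56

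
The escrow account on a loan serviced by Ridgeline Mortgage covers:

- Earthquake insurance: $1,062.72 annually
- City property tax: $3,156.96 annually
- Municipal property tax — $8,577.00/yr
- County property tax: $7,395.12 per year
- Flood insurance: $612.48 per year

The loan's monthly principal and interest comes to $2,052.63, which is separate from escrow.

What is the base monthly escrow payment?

$1,733.69

Earthquake insurance — $1,062.72
City property tax — $3,156.96
Municipal property tax — $8,577.00
County property tax — $7,395.12
Flood insurance — $612.48
Total per year = $20,804.28
Base monthly escrow = $20,804.28 / 12 = $1,733.69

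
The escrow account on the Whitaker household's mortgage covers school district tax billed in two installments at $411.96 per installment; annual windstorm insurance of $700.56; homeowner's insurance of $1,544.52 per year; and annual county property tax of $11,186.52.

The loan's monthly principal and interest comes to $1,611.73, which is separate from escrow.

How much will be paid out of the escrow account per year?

School district tax — $411.96 × 2 = $823.92 annually
Windstorm insurance — $700.56 annually
Homeowner's insurance — $1,544.52 annually
County property tax — $11,186.52 annually
Yearly total = $823.92 + $700.56 + $1,544.52 + $11,186.52 = $14,255.52

$14,255.52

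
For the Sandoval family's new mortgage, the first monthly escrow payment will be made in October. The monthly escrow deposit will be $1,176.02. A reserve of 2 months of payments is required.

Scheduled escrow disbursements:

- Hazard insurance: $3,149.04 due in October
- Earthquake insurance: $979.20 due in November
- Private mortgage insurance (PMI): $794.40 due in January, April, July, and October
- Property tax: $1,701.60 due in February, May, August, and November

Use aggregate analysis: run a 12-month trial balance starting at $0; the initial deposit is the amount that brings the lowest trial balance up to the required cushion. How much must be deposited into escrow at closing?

Cushion = 2 × $1,176.02 = $2,352.04
Trial balance (start $0, +$1,176.02 each month, − disbursements):
  Oct: +$1,176.02 − $3,943.44 → -$2,767.42
  Nov: +$1,176.02 − $2,680.80 → -$4,272.20
  Dec: +$1,176.02 → -$3,096.18
  Jan: +$1,176.02 − $794.40 → -$2,714.56
  Feb: +$1,176.02 − $1,701.60 → -$3,240.14
  Mar: +$1,176.02 → -$2,064.12
  Apr: +$1,176.02 − $794.40 → -$1,682.50
  May: +$1,176.02 − $1,701.60 → -$2,208.08
  Jun: +$1,176.02 → -$1,032.06
  Jul: +$1,176.02 − $794.40 → -$650.44
  Aug: +$1,176.02 − $1,701.60 → -$1,176.02
  Sep: +$1,176.02 → $0.00
Lowest trial balance = -$4,272.20 (Nov)
Initial deposit = cushion − low point = $2,352.04 − (-$4,272.20) = $6,624.24

$6,624.24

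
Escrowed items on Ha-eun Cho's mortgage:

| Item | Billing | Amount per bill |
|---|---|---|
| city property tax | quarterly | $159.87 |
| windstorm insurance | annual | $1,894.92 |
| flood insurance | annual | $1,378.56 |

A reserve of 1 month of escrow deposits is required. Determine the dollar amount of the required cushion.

$326.08

City property tax: $159.87 × 4 = $639.48
Windstorm insurance: $1,894.92
Flood insurance: $1,378.56
Annual escrow total = $639.48 + $1,894.92 + $1,378.56 = $3,912.96
Per month = $3,912.96 ÷ 12 = $326.08
Reserve = 1 × $326.08 = $326.08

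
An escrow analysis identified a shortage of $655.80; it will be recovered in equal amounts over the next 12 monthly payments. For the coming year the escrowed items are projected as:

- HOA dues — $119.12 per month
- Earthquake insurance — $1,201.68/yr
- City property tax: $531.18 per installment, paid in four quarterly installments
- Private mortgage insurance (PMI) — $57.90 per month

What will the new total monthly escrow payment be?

HOA dues: $119.12 × 12 = $1,429.44 annually
Earthquake insurance: $1,201.68 annually
City property tax: $531.18 × 4 = $2,124.72 annually
Private mortgage insurance (PMI): $57.90 × 12 = $694.80 annually
Total annual escrow = $1,429.44 + $1,201.68 + $2,124.72 + $694.80 = $5,450.64
Monthly escrow = $5,450.64 / 12 = $454.22
Monthly shortage recovery: $655.80 ÷ 12 = $54.65
New monthly escrow = $454.22 + $54.65 = $508.87

$508.87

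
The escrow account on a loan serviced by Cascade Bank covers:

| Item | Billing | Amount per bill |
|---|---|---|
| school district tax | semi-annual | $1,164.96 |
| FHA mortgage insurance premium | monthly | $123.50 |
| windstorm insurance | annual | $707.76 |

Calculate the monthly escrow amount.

School district tax: $1,164.96 × 2 = $2,329.92 per year
FHA mortgage insurance premium: $123.50 × 12 = $1,482.00 per year
Windstorm insurance: $707.76 per year
Total per year = $2,329.92 + $1,482.00 + $707.76 = $4,519.68
Monthly escrow = $4,519.68 / 12 = $376.64

$376.64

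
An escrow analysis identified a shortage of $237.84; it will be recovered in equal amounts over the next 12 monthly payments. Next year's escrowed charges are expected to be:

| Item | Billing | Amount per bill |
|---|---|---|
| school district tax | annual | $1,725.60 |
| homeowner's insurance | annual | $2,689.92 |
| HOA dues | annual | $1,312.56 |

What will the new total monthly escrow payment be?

$497.16

School district tax = $1,725.60 per year
Homeowner's insurance = $2,689.92 per year
HOA dues = $1,312.56 per year
Yearly total = $1,725.60 + $2,689.92 + $1,312.56 = $5,728.08
Monthly = $5,728.08 ÷ 12 = $477.34
Monthly shortage recovery: $237.84 ÷ 12 = $19.82
Adjusted monthly = $477.34 + $19.82 = $497.16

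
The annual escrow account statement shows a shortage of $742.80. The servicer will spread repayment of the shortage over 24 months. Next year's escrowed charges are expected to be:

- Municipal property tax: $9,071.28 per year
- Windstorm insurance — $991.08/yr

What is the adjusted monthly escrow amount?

Municipal property tax: $9,071.28/yr
Windstorm insurance: $991.08/yr
Annual escrow total = $9,071.28 + $991.08 = $10,062.36
Monthly = $10,062.36 / 12 = $838.53
Shortage per month = $742.80 ÷ 24 = $30.95
New monthly escrow = $838.53 + $30.95 = $869.48

$869.48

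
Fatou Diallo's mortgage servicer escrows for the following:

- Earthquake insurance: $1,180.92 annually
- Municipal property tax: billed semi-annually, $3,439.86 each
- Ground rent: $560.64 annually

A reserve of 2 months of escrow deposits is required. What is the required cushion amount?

$1,436.88

Earthquake insurance — $1,180.92 per year
Municipal property tax — $3,439.86 × 2 = $6,879.72 per year
Ground rent — $560.64 per year
Combined annual = $8,621.28
Base monthly escrow = $8,621.28 ÷ 12 = $718.44
Reserve = 2 × $718.44 = $1,436.88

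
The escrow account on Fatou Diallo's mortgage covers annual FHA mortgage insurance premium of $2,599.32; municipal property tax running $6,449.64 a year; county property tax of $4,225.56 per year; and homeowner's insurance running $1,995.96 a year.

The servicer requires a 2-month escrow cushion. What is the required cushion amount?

FHA mortgage insurance premium = $2,599.32 per year
Municipal property tax = $6,449.64 per year
County property tax = $4,225.56 per year
Homeowner's insurance = $1,995.96 per year
Total annual escrow = $15,270.48
Monthly = $15,270.48 / 12 = $1,272.54
Cushion = 2 × $1,272.54 = $2,545.08

$2,545.08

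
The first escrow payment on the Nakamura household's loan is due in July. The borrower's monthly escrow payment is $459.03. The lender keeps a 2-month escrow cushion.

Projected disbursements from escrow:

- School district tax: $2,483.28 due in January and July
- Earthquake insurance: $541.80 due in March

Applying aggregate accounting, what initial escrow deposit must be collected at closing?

Cushion = 2 × $459.03 = $918.06
Trial balance (start $0, +$459.03 each month, − disbursements):
  Jul: +$459.03 − $2,483.28 → -$2,024.25
  Aug: +$459.03 → -$1,565.22
  Sep: +$459.03 → -$1,106.19
  Oct: +$459.03 → -$647.16
  Nov: +$459.03 → -$188.13
  Dec: +$459.03 → $270.90
  Jan: +$459.03 − $2,483.28 → -$1,753.35
  Feb: +$459.03 → -$1,294.32
  Mar: +$459.03 − $541.80 → -$1,377.09
  Apr: +$459.03 → -$918.06
  May: +$459.03 → -$459.03
  Jun: +$459.03 → $0.00
Lowest trial balance = -$2,024.25 (Jul)
Initial deposit = cushion − low point = $918.06 − (-$2,024.25) = $2,942.31

$2,942.31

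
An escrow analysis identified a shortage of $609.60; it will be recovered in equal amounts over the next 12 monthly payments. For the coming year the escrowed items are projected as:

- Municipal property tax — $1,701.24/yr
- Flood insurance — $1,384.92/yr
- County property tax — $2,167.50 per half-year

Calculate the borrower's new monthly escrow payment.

$669.23

Municipal property tax — $1,701.24 annually
Flood insurance — $1,384.92 annually
County property tax — $2,167.50 × 2 = $4,335.00 annually
Total annual escrow = $1,701.24 + $1,384.92 + $4,335.00 = $7,421.16
Base monthly escrow = $7,421.16 ÷ 12 = $618.43
Shortage spread = $609.60 ÷ 12 = $50.80/mo
Adjusted monthly = $618.43 + $50.80 = $669.23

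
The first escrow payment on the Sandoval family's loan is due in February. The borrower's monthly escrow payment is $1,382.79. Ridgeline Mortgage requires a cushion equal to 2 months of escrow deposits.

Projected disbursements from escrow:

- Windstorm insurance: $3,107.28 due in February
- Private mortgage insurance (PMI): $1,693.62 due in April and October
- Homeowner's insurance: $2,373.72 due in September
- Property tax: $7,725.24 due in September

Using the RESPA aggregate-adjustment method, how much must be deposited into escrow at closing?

$6,913.95

Cushion = 2 × $1,382.79 = $2,765.58
Trial balance (start $0, +$1,382.79 each month, − disbursements):
  Feb: +$1,382.79 − $3,107.28 → -$1,724.49
  Mar: +$1,382.79 → -$341.70
  Apr: +$1,382.79 − $1,693.62 → -$652.53
  May: +$1,382.79 → $730.26
  Jun: +$1,382.79 → $2,113.05
  Jul: +$1,382.79 → $3,495.84
  Aug: +$1,382.79 → $4,878.63
  Sep: +$1,382.79 − $10,098.96 → -$3,837.54
  Oct: +$1,382.79 − $1,693.62 → -$4,148.37
  Nov: +$1,382.79 → -$2,765.58
  Dec: +$1,382.79 → -$1,382.79
  Jan: +$1,382.79 → $0.00
Lowest trial balance = -$4,148.37 (Oct)
Initial deposit = cushion − low point = $2,765.58 − (-$4,148.37) = $6,913.95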